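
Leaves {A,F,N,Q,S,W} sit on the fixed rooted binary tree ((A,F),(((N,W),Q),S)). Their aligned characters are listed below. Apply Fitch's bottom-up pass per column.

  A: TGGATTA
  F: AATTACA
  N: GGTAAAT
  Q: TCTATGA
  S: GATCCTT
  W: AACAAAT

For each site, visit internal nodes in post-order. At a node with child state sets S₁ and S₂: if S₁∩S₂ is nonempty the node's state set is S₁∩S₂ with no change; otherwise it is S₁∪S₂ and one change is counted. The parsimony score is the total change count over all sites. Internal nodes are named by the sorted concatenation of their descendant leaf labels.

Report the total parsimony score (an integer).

AF@0: {T} ∪ {A} = {A,T} (union, +1)
NW@0: {G} ∪ {A} = {A,G} (union, +1)
NQW@0: {A,G} ∪ {T} = {A,G,T} (union, +1)
NQSW@0: {A,G,T} ∩ {G} = {G} (intersection, +0)
AFNQSW@0: {A,T} ∪ {G} = {A,G,T} (union, +1)
AF@1: {G} ∪ {A} = {A,G} (union, +1)
NW@1: {G} ∪ {A} = {A,G} (union, +1)
NQW@1: {A,G} ∪ {C} = {A,C,G} (union, +1)
NQSW@1: {A,C,G} ∩ {A} = {A} (intersection, +0)
AFNQSW@1: {A,G} ∩ {A} = {A} (intersection, +0)
AF@2: {G} ∪ {T} = {G,T} (union, +1)
NW@2: {T} ∪ {C} = {C,T} (union, +1)
NQW@2: {C,T} ∩ {T} = {T} (intersection, +0)
NQSW@2: {T} ∩ {T} = {T} (intersection, +0)
AFNQSW@2: {G,T} ∩ {T} = {T} (intersection, +0)
AF@3: {A} ∪ {T} = {A,T} (union, +1)
NW@3: {A} ∩ {A} = {A} (intersection, +0)
NQW@3: {A} ∩ {A} = {A} (intersection, +0)
NQSW@3: {A} ∪ {C} = {A,C} (union, +1)
AFNQSW@3: {A,T} ∩ {A,C} = {A} (intersection, +0)
AF@4: {T} ∪ {A} = {A,T} (union, +1)
NW@4: {A} ∩ {A} = {A} (intersection, +0)
NQW@4: {A} ∪ {T} = {A,T} (union, +1)
NQSW@4: {A,T} ∪ {C} = {A,C,T} (union, +1)
AFNQSW@4: {A,T} ∩ {A,C,T} = {A,T} (intersection, +0)
AF@5: {T} ∪ {C} = {C,T} (union, +1)
NW@5: {A} ∩ {A} = {A} (intersection, +0)
NQW@5: {A} ∪ {G} = {A,G} (union, +1)
NQSW@5: {A,G} ∪ {T} = {A,G,T} (union, +1)
AFNQSW@5: {C,T} ∩ {A,G,T} = {T} (intersection, +0)
AF@6: {A} ∩ {A} = {A} (intersection, +0)
NW@6: {T} ∩ {T} = {T} (intersection, +0)
NQW@6: {T} ∪ {A} = {A,T} (union, +1)
NQSW@6: {A,T} ∩ {T} = {T} (intersection, +0)
AFNQSW@6: {A} ∪ {T} = {A,T} (union, +1)
per-site changes: [4, 3, 2, 2, 3, 3, 2]; total = 19

19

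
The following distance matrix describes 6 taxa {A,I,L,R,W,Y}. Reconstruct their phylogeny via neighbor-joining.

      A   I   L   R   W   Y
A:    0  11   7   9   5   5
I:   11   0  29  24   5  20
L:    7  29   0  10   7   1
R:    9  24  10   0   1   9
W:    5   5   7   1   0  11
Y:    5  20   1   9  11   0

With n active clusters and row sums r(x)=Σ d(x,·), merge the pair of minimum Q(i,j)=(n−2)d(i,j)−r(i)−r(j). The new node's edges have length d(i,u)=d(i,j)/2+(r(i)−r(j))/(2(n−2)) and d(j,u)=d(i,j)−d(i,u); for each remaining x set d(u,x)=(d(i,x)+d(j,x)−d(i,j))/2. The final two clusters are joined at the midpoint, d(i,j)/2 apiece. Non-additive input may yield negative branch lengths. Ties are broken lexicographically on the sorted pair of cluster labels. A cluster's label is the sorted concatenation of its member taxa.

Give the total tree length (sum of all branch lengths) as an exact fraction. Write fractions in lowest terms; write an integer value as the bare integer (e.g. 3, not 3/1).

1. join I+W (d=5, Q=-98) ⇒ IW; edges |I|=10, |W|=-5
  updated: d(A,IW)=11/2, d(IW,L)=31/2, d(IW,R)=10, d(IW,Y)=13
2. join L+Y (d=1, Q=-117/2) ⇒ LY; edges |L|=17/12, |Y|=-5/12
  updated: d(A,LY)=11/2, d(IW,LY)=55/4, d(LY,R)=9
3. join A+IW (d=11/2, Q=-153/4) ⇒ AIW; edges |A|=7/16, |IW|=81/16
  updated: d(AIW,LY)=55/8, d(AIW,R)=27/4
4. join AIW+LY (d=55/8, Q=-181/8) ⇒ AILWY; edges |AIW|=37/16, |LY|=73/16
  updated: d(AILWY,R)=71/16
5. join AILWY+R (d=71/16) ⇒ AILRWY; edges |AILWY|=71/32, |R|=71/32
final tree: (((A:7/16,(I:10,W:-5):81/16):37/16,(L:17/12,Y:-5/12):73/16):71/32,R:71/32)
total length: 365/16

365/16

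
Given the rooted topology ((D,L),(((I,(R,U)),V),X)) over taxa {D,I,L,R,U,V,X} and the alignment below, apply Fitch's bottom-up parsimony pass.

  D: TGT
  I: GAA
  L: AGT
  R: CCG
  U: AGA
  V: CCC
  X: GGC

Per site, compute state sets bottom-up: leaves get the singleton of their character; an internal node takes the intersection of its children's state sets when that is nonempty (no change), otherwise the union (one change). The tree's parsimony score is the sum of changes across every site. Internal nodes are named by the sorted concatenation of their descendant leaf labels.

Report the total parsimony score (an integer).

11

DL@0: {T} ∪ {A} = {A,T} (union, +1)
RU@0: {C} ∪ {A} = {A,C} (union, +1)
IRU@0: {G} ∪ {A,C} = {A,C,G} (union, +1)
IRUV@0: {A,C,G} ∩ {C} = {C} (intersection, +0)
IRUVX@0: {C} ∪ {G} = {C,G} (union, +1)
DILRUVX@0: {A,T} ∪ {C,G} = {A,C,G,T} (union, +1)
DL@1: {G} ∩ {G} = {G} (intersection, +0)
RU@1: {C} ∪ {G} = {C,G} (union, +1)
IRU@1: {A} ∪ {C,G} = {A,C,G} (union, +1)
IRUV@1: {A,C,G} ∩ {C} = {C} (intersection, +0)
IRUVX@1: {C} ∪ {G} = {C,G} (union, +1)
DILRUVX@1: {G} ∩ {C,G} = {G} (intersection, +0)
DL@2: {T} ∩ {T} = {T} (intersection, +0)
RU@2: {G} ∪ {A} = {A,G} (union, +1)
IRU@2: {A} ∩ {A,G} = {A} (intersection, +0)
IRUV@2: {A} ∪ {C} = {A,C} (union, +1)
IRUVX@2: {A,C} ∩ {C} = {C} (intersection, +0)
DILRUVX@2: {T} ∪ {C} = {C,T} (union, +1)
per-site changes: [5, 3, 3]; total = 11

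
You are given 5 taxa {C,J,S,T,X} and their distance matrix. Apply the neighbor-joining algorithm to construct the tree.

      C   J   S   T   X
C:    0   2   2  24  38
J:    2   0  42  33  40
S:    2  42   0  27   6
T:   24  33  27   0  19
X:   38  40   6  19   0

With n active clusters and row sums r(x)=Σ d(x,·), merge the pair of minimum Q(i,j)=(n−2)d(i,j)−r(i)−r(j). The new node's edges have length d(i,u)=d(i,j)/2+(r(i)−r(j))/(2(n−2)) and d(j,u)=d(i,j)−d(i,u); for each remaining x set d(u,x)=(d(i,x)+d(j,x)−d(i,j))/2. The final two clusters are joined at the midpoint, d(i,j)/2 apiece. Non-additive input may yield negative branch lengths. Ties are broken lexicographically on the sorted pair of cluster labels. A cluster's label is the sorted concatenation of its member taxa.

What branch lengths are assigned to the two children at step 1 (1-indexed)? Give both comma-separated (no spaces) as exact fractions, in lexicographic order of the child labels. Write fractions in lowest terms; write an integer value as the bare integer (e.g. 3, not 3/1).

-15/2,19/2

step 1: merge (C,J) at d=2, Q=-177; branch lengths C→-15/2, J→19/2; new cluster CJ
  updated: d(CJ,S)=21, d(CJ,T)=55/2, d(CJ,X)=38
step 2: merge (CJ,T) at d=55/2, Q=-105; branch lengths CJ→17, T→21/2; new cluster CJT
  updated: d(CJT,S)=41/4, d(CJT,X)=59/4
step 3: merge (CJT,S) at d=41/4, Q=-31; branch lengths CJT→19/2, S→3/4; new cluster CJST
  updated: d(CJST,X)=21/4
step 4: merge (CJST,X) at d=21/4; branch lengths CJST→21/8, X→21/8; new cluster CJSTX
final tree: ((((C:-15/2,J:19/2):17,T:21/2):19/2,S:3/4):21/8,X:21/8)
total length: 45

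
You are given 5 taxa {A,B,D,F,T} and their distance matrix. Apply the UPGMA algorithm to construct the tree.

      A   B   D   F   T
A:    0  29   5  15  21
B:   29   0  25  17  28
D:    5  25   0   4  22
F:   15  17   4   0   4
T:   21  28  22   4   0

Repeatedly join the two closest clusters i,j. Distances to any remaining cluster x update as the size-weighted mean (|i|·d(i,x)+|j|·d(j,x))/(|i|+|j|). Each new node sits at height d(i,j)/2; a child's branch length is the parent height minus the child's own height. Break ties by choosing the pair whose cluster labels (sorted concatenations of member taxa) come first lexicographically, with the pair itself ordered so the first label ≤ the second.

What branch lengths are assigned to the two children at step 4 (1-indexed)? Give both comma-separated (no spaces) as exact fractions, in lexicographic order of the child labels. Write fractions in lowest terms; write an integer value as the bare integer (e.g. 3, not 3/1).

iteration 1: select D,F (d=4); attach at lengths (2, 2); label the merged cluster DF
  updated: d(A,DF)=10, d(B,DF)=21, d(DF,T)=13
iteration 2: select A,DF (d=10); attach at lengths (5, 3); label the merged cluster ADF
  updated: d(ADF,B)=71/3, d(ADF,T)=47/3
iteration 3: select ADF,T (d=47/3); attach at lengths (17/6, 47/6); label the merged cluster ADFT
  updated: d(ADFT,B)=99/4
iteration 4: select ADFT,B (d=99/4); attach at lengths (109/24, 99/8); label the merged cluster ABDFT
final tree: (((A:5,(D:2,F:2):3):17/6,T:47/6):109/24,B:99/8)
total length: 475/12

109/24,99/8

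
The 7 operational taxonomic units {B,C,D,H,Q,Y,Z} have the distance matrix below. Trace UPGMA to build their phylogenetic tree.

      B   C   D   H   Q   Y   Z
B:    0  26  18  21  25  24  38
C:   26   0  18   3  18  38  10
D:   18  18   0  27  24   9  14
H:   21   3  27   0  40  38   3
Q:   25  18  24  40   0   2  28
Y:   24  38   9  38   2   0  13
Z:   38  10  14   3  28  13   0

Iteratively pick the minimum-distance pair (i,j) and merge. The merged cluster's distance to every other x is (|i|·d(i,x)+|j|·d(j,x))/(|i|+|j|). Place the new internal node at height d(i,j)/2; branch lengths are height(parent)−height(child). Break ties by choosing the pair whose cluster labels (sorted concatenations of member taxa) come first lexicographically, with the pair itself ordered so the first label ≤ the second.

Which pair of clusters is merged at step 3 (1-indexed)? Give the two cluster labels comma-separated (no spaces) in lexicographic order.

iteration 1: select Q,Y (d=2); attach at lengths (1, 1); label the merged cluster QY
  updated: d(B,QY)=49/2, d(C,QY)=28, d(D,QY)=33/2, d(H,QY)=39, d(QY,Z)=41/2
iteration 2: select C,H (d=3); attach at lengths (3/2, 3/2); label the merged cluster CH
  updated: d(B,CH)=47/2, d(CH,D)=45/2, d(CH,QY)=67/2, d(CH,Z)=13/2
iteration 3: select CH,Z (d=13/2); attach at lengths (7/4, 13/4); label the merged cluster CHZ
  updated: d(B,CHZ)=85/3, d(CHZ,D)=59/3, d(CHZ,QY)=175/6
iteration 4: select D,QY (d=33/2); attach at lengths (33/4, 29/4); label the merged cluster DQY
  updated: d(B,DQY)=67/3, d(CHZ,DQY)=26
iteration 5: select B,DQY (d=67/3); attach at lengths (67/6, 35/12); label the merged cluster BDQY
  updated: d(BDQY,CHZ)=319/12
iteration 6: select BDQY,CHZ (d=319/12); attach at lengths (17/8, 241/24); label the merged cluster BCDHQYZ
final tree: ((B:67/6,(D:33/4,(Q:1,Y:1):29/4):35/12):17/8,((C:3/2,H:3/2):7/4,Z:13/4):241/24)
total length: 207/4

CH,Z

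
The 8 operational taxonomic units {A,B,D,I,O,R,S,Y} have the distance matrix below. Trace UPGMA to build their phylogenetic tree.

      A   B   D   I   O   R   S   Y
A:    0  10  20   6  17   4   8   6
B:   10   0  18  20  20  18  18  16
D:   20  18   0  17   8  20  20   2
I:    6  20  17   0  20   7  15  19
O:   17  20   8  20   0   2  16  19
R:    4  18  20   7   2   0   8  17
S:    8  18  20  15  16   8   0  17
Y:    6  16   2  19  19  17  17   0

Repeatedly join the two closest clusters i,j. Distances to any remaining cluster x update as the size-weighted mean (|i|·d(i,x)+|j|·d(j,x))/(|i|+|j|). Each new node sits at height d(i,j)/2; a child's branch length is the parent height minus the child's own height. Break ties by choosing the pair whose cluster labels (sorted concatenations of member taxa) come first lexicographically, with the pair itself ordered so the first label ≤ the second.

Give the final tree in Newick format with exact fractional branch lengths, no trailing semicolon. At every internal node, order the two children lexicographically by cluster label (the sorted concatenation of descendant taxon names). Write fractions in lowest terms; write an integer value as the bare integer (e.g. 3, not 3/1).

(((((A:3,I:3):11/4,S:23/4):1/4,(O:1,R:1):5):43/20,(D:1,Y:1):143/20):59/140,B:60/7)

1. join D+Y (d=2) ⇒ DY; edges |D|=1, |Y|=1
  updated: d(A,DY)=13, d(B,DY)=17, d(DY,I)=18, d(DY,O)=27/2, d(DY,R)=37/2, d(DY,S)=37/2
2. join O+R (d=2) ⇒ OR; edges |O|=1, |R|=1
  updated: d(A,OR)=21/2, d(B,OR)=19, d(DY,OR)=16, d(I,OR)=27/2, d(OR,S)=12
3. join A+I (d=6) ⇒ AI; edges |A|=3, |I|=3
  updated: d(AI,B)=15, d(AI,DY)=31/2, d(AI,OR)=12, d(AI,S)=23/2
4. join AI+S (d=23/2) ⇒ AIS; edges |AI|=11/4, |S|=23/4
  updated: d(AIS,B)=16, d(AIS,DY)=33/2, d(AIS,OR)=12
5. join AIS+OR (d=12) ⇒ AIORS; edges |AIS|=1/4, |OR|=5
  updated: d(AIORS,B)=86/5, d(AIORS,DY)=163/10
6. join AIORS+DY (d=163/10) ⇒ ADIORSY; edges |AIORS|=43/20, |DY|=143/20
  updated: d(ADIORSY,B)=120/7
7. join ADIORSY+B (d=120/7) ⇒ ABDIORSY; edges |ADIORSY|=59/140, |B|=60/7
final tree: (((((A:3,I:3):11/4,S:23/4):1/4,(O:1,R:1):5):43/20,(D:1,Y:1):143/20):59/140,B:60/7)
total length: 2943/70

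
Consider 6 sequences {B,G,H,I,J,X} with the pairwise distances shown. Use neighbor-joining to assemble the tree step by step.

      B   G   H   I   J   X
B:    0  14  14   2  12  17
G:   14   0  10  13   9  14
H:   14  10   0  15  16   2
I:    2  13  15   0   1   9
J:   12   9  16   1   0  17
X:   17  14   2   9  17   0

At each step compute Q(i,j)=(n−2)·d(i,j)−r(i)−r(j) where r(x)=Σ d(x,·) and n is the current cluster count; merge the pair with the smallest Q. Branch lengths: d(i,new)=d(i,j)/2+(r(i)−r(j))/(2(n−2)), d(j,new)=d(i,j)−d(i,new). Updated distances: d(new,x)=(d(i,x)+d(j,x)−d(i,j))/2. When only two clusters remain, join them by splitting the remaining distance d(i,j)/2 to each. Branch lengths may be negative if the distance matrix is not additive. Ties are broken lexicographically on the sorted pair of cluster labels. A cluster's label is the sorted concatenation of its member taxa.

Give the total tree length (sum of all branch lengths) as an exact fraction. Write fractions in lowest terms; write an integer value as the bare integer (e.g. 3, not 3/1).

391/16

iteration 1: select H,X (d=2, Q=-108); attach at lengths (3/4, 5/4); label the merged cluster HX
  updated: d(B,HX)=29/2, d(G,HX)=11, d(HX,I)=11, d(HX,J)=31/2
iteration 2: select G,HX (d=11, Q=-66); attach at lengths (14/3, 19/3); label the merged cluster GHX
  updated: d(B,GHX)=35/4, d(GHX,I)=13/2, d(GHX,J)=27/4
iteration 3: select B,I (d=2, Q=-113/4); attach at lengths (69/16, -37/16); label the merged cluster BI
  updated: d(BI,GHX)=53/8, d(BI,J)=11/2
iteration 4: select BI,GHX (d=53/8, Q=-151/8); attach at lengths (43/16, 63/16); label the merged cluster BGHIX
  updated: d(BGHIX,J)=45/16
iteration 5: select BGHIX,J (d=45/16); attach at lengths (45/32, 45/32); label the merged cluster BGHIJX
final tree: (((B:69/16,I:-37/16):43/16,(G:14/3,(H:3/4,X:5/4):19/3):63/16):45/32,J:45/32)
total length: 391/16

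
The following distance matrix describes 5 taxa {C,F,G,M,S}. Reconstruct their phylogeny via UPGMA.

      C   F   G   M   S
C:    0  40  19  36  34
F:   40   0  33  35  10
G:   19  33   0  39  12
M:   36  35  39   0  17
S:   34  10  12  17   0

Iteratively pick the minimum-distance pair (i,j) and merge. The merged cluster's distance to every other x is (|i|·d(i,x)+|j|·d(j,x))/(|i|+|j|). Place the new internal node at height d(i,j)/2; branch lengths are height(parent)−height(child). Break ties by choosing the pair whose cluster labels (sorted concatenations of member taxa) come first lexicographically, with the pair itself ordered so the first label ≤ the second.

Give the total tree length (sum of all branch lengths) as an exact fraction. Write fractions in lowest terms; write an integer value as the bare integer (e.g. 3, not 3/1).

step 1: merge (F,S) at d=10; branch lengths F→5, S→5; new cluster FS
  updated: d(C,FS)=37, d(FS,G)=45/2, d(FS,M)=26
step 2: merge (C,G) at d=19; branch lengths C→19/2, G→19/2; new cluster CG
  updated: d(CG,FS)=119/4, d(CG,M)=75/2
step 3: merge (FS,M) at d=26; branch lengths FS→8, M→13; new cluster FMS
  updated: d(CG,FMS)=97/3
step 4: merge (CG,FMS) at d=97/3; branch lengths CG→20/3, FMS→19/6; new cluster CFGMS
final tree: ((C:19/2,G:19/2):20/3,((F:5,S:5):8,M:13):19/6)
total length: 359/6

359/6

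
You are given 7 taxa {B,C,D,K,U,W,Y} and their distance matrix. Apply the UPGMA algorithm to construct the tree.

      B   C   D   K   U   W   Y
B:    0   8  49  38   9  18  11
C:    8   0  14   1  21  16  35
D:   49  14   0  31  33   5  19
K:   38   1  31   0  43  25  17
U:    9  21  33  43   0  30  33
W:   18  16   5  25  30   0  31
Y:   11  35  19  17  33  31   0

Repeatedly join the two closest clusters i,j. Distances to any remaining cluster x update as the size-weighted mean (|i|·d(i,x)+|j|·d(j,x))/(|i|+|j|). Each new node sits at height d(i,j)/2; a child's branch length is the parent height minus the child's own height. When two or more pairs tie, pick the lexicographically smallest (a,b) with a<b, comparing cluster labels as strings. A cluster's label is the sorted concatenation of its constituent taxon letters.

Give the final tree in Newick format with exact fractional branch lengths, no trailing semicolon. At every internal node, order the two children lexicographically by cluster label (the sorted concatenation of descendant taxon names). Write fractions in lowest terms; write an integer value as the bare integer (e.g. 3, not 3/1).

1. join C+K (d=1) ⇒ CK; edges |C|=1/2, |K|=1/2
  updated: d(B,CK)=23, d(CK,D)=45/2, d(CK,U)=32, d(CK,W)=41/2, d(CK,Y)=26
2. join D+W (d=5) ⇒ DW; edges |D|=5/2, |W|=5/2
  updated: d(B,DW)=67/2, d(CK,DW)=43/2, d(DW,U)=63/2, d(DW,Y)=25
3. join B+U (d=9) ⇒ BU; edges |B|=9/2, |U|=9/2
  updated: d(BU,CK)=55/2, d(BU,DW)=65/2, d(BU,Y)=22
4. join CK+DW (d=43/2) ⇒ CDKW; edges |CK|=41/4, |DW|=33/4
  updated: d(BU,CDKW)=30, d(CDKW,Y)=51/2
5. join BU+Y (d=22) ⇒ BUY; edges |BU|=13/2, |Y|=11
  updated: d(BUY,CDKW)=57/2
6. join BUY+CDKW (d=57/2) ⇒ BCDKUWY; edges |BUY|=13/4, |CDKW|=7/2
final tree: (((B:9/2,U:9/2):13/2,Y:11):13/4,((C:1/2,K:1/2):41/4,(D:5/2,W:5/2):33/4):7/2)
total length: 231/4

(((B:9/2,U:9/2):13/2,Y:11):13/4,((C:1/2,K:1/2):41/4,(D:5/2,W:5/2):33/4):7/2)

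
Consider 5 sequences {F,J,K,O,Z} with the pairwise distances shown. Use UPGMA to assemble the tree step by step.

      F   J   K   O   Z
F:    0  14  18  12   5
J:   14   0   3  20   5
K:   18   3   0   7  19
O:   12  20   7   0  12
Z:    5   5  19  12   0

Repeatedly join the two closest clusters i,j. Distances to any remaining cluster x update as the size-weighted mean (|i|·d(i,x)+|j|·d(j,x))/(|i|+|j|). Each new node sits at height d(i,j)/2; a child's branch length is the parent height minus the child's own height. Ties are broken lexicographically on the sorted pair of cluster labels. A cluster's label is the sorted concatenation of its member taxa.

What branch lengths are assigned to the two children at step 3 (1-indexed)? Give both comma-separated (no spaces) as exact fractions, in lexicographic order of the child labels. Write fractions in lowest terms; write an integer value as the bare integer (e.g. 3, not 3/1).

iteration 1: select J,K (d=3); attach at lengths (3/2, 3/2); label the merged cluster JK
  updated: d(F,JK)=16, d(JK,O)=27/2, d(JK,Z)=12
iteration 2: select F,Z (d=5); attach at lengths (5/2, 5/2); label the merged cluster FZ
  updated: d(FZ,JK)=14, d(FZ,O)=12
iteration 3: select FZ,O (d=12); attach at lengths (7/2, 6); label the merged cluster FOZ
  updated: d(FOZ,JK)=83/6
iteration 4: select FOZ,JK (d=83/6); attach at lengths (11/12, 65/12); label the merged cluster FJKOZ
final tree: (((F:5/2,Z:5/2):7/2,O:6):11/12,(J:3/2,K:3/2):65/12)
total length: 143/6

7/2,6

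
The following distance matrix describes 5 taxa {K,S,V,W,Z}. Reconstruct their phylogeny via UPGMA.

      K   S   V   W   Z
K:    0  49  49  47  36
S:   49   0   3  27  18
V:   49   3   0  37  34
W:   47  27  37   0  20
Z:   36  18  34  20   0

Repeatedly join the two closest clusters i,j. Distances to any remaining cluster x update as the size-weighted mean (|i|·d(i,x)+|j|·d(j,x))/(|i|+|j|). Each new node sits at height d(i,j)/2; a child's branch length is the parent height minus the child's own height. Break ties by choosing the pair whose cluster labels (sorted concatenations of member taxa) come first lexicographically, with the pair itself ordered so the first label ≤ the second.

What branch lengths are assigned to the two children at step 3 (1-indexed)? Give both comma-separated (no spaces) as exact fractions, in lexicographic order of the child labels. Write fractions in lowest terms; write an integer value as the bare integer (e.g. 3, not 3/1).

13,9/2

iteration 1: select S,V (d=3); attach at lengths (3/2, 3/2); label the merged cluster SV
  updated: d(K,SV)=49, d(SV,W)=32, d(SV,Z)=26
iteration 2: select W,Z (d=20); attach at lengths (10, 10); label the merged cluster WZ
  updated: d(K,WZ)=83/2, d(SV,WZ)=29
iteration 3: select SV,WZ (d=29); attach at lengths (13, 9/2); label the merged cluster SVWZ
  updated: d(K,SVWZ)=181/4
iteration 4: select K,SVWZ (d=181/4); attach at lengths (181/8, 65/8); label the merged cluster KSVWZ
final tree: (K:181/8,((S:3/2,V:3/2):13,(W:10,Z:10):9/2):65/8)
total length: 285/4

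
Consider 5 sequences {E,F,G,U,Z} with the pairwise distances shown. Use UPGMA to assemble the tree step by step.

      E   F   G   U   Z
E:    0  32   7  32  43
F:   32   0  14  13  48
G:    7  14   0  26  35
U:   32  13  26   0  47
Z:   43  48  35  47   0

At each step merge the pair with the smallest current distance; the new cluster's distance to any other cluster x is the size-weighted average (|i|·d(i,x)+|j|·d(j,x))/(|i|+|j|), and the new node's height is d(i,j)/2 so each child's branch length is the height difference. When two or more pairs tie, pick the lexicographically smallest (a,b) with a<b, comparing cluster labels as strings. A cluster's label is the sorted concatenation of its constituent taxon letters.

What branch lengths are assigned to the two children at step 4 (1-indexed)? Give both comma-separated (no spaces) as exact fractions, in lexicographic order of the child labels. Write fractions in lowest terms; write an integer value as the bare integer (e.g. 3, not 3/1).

69/8,173/8

iteration 1: select E,G (d=7); attach at lengths (7/2, 7/2); label the merged cluster EG
  updated: d(EG,F)=23, d(EG,U)=29, d(EG,Z)=39
iteration 2: select F,U (d=13); attach at lengths (13/2, 13/2); label the merged cluster FU
  updated: d(EG,FU)=26, d(FU,Z)=95/2
iteration 3: select EG,FU (d=26); attach at lengths (19/2, 13/2); label the merged cluster EFGU
  updated: d(EFGU,Z)=173/4
iteration 4: select EFGU,Z (d=173/4); attach at lengths (69/8, 173/8); label the merged cluster EFGUZ
final tree: (((E:7/2,G:7/2):19/2,(F:13/2,U:13/2):13/2):69/8,Z:173/8)
total length: 265/4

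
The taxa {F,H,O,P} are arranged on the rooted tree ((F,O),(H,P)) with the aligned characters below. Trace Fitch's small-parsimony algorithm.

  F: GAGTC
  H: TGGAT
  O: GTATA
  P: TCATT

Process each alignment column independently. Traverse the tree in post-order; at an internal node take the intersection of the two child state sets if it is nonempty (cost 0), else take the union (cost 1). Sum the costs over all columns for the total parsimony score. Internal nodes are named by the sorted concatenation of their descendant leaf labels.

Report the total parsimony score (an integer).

9

[col 0] FO: children F:{G}, O:{G} ∩→ {G}; cost 0
[col 0] HP: children H:{T}, P:{T} ∩→ {T}; cost 0
[col 0] FHOP: children FO:{G}, HP:{T} ∪→ {G,T}; cost 1
[col 1] FO: children F:{A}, O:{T} ∪→ {A,T}; cost 1
[col 1] HP: children H:{G}, P:{C} ∪→ {C,G}; cost 1
[col 1] FHOP: children FO:{A,T}, HP:{C,G} ∪→ {A,C,G,T}; cost 1
[col 2] FO: children F:{G}, O:{A} ∪→ {A,G}; cost 1
[col 2] HP: children H:{G}, P:{A} ∪→ {A,G}; cost 1
[col 2] FHOP: children FO:{A,G}, HP:{A,G} ∩→ {A,G}; cost 0
[col 3] FO: children F:{T}, O:{T} ∩→ {T}; cost 0
[col 3] HP: children H:{A}, P:{T} ∪→ {A,T}; cost 1
[col 3] FHOP: children FO:{T}, HP:{A,T} ∩→ {T}; cost 0
[col 4] FO: children F:{C}, O:{A} ∪→ {A,C}; cost 1
[col 4] HP: children H:{T}, P:{T} ∩→ {T}; cost 0
[col 4] FHOP: children FO:{A,C}, HP:{T} ∪→ {A,C,T}; cost 1
per-site changes: [1, 3, 2, 1, 2]; total = 9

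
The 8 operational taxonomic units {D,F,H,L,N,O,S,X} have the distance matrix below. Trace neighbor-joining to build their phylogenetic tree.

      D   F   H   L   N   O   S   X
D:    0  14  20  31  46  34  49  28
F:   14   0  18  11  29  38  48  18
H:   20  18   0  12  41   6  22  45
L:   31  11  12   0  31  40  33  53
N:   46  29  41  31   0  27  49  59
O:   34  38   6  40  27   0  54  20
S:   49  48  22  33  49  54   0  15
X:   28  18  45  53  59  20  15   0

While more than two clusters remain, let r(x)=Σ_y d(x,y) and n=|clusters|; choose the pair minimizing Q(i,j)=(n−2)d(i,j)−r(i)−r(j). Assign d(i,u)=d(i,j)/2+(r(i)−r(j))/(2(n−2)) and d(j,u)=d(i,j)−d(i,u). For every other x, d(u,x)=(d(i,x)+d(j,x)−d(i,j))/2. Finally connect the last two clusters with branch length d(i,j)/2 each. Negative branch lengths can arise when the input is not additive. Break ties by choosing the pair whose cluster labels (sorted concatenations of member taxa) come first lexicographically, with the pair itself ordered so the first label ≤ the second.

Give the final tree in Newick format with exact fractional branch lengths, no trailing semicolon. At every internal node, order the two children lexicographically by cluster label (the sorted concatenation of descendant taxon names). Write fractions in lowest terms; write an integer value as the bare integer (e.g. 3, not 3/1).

((((D:195/16,F:29/16):61/16,((H:-43/20,O:163/20):85/12,(S:61/6,X:29/6):53/3):51/16):47/16,L:9):11,N:11)

1. join S+X (d=15, Q=-418) ⇒ SX; edges |S|=61/6, |X|=29/6
  updated: d(D,SX)=31, d(F,SX)=51/2, d(H,SX)=26, d(L,SX)=71/2, d(N,SX)=93/2, d(O,SX)=59/2
2. join H+O (d=6, Q=-535/2) ⇒ HO; edges |H|=-43/20, |O|=163/20
  updated: d(D,HO)=24, d(F,HO)=25, d(HO,L)=23, d(HO,N)=31, d(HO,SX)=99/4
3. join D+F (d=14, Q=-389/2) ⇒ DF; edges |D|=195/16, |F|=29/16
  updated: d(DF,HO)=35/2, d(DF,L)=14, d(DF,N)=61/2, d(DF,SX)=85/4
4. join HO+SX (d=99/4, Q=-150) ⇒ HOSX; edges |HO|=85/12, |SX|=53/3
  updated: d(DF,HOSX)=7, d(HOSX,L)=135/8, d(HOSX,N)=211/8
5. join DF+HOSX (d=7, Q=-351/4) ⇒ DFHOSX; edges |DF|=61/16, |HOSX|=51/16
  updated: d(DFHOSX,L)=191/16, d(DFHOSX,N)=399/16
6. join DFHOSX+L (d=191/16, Q=-543/8) ⇒ DFHLOSX; edges |DFHOSX|=47/16, |L|=9
  updated: d(DFHLOSX,N)=22
7. join DFHLOSX+N (d=22) ⇒ DFHLNOSX; edges |DFHLOSX|=11, |N|=11
final tree: ((((D:195/16,F:29/16):61/16,((H:-43/20,O:163/20):85/12,(S:61/6,X:29/6):53/3):51/16):47/16,L:9):11,N:11)
total length: 1611/16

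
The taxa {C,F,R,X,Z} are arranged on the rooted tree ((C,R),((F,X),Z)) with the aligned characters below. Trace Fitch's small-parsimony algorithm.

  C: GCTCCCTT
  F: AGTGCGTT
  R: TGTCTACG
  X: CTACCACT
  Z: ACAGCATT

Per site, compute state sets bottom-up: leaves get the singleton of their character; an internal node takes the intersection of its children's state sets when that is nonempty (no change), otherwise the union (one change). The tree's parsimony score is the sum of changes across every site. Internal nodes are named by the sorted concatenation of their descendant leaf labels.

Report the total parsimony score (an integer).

CR@0: {G} ∪ {T} = {G,T} (union, +1)
FX@0: {A} ∪ {C} = {A,C} (union, +1)
FXZ@0: {A,C} ∩ {A} = {A} (intersection, +0)
CFRXZ@0: {G,T} ∪ {A} = {A,G,T} (union, +1)
CR@1: {C} ∪ {G} = {C,G} (union, +1)
FX@1: {G} ∪ {T} = {G,T} (union, +1)
FXZ@1: {G,T} ∪ {C} = {C,G,T} (union, +1)
CFRXZ@1: {C,G} ∩ {C,G,T} = {C,G} (intersection, +0)
CR@2: {T} ∩ {T} = {T} (intersection, +0)
FX@2: {T} ∪ {A} = {A,T} (union, +1)
FXZ@2: {A,T} ∩ {A} = {A} (intersection, +0)
CFRXZ@2: {T} ∪ {A} = {A,T} (union, +1)
CR@3: {C} ∩ {C} = {C} (intersection, +0)
FX@3: {G} ∪ {C} = {C,G} (union, +1)
FXZ@3: {C,G} ∩ {G} = {G} (intersection, +0)
CFRXZ@3: {C} ∪ {G} = {C,G} (union, +1)
CR@4: {C} ∪ {T} = {C,T} (union, +1)
FX@4: {C} ∩ {C} = {C} (intersection, +0)
FXZ@4: {C} ∩ {C} = {C} (intersection, +0)
CFRXZ@4: {C,T} ∩ {C} = {C} (intersection, +0)
CR@5: {C} ∪ {A} = {A,C} (union, +1)
FX@5: {G} ∪ {A} = {A,G} (union, +1)
FXZ@5: {A,G} ∩ {A} = {A} (intersection, +0)
CFRXZ@5: {A,C} ∩ {A} = {A} (intersection, +0)
CR@6: {T} ∪ {C} = {C,T} (union, +1)
FX@6: {T} ∪ {C} = {C,T} (union, +1)
FXZ@6: {C,T} ∩ {T} = {T} (intersection, +0)
CFRXZ@6: {C,T} ∩ {T} = {T} (intersection, +0)
CR@7: {T} ∪ {G} = {G,T} (union, +1)
FX@7: {T} ∩ {T} = {T} (intersection, +0)
FXZ@7: {T} ∩ {T} = {T} (intersection, +0)
CFRXZ@7: {G,T} ∩ {T} = {T} (intersection, +0)
per-site changes: [3, 3, 2, 2, 1, 2, 2, 1]; total = 16

16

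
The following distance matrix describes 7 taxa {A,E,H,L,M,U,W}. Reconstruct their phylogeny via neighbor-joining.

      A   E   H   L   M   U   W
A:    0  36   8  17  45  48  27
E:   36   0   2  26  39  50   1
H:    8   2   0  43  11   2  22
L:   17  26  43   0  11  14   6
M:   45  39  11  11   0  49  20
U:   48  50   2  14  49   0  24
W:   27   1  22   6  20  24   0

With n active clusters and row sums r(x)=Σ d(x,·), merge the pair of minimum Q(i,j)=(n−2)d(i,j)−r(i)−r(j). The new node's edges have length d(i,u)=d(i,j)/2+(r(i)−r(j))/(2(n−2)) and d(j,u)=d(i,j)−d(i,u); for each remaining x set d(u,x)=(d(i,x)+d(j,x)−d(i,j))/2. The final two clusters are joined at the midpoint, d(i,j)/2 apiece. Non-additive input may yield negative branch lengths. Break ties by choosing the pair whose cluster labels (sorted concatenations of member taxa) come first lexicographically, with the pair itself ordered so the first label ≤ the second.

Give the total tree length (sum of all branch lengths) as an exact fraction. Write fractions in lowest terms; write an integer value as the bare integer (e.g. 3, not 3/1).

iteration 1: select H,U (d=2, Q=-265); attach at lengths (-89/10, 109/10); label the merged cluster HU
  updated: d(A,HU)=27, d(E,HU)=25, d(HU,L)=55/2, d(HU,M)=29, d(HU,W)=22
iteration 2: select E,W (d=1, Q=-199); attach at lengths (55/8, -47/8); label the merged cluster EW
  updated: d(A,EW)=31, d(EW,HU)=23, d(EW,L)=31/2, d(EW,M)=29
iteration 3: select L,M (d=11, Q=-152); attach at lengths (-5/3, 38/3); label the merged cluster LM
  updated: d(A,LM)=51/2, d(EW,LM)=67/4, d(HU,LM)=91/4
iteration 4: select A,HU (d=27, Q=-409/4); attach at lengths (259/16, 173/16); label the merged cluster AHU
  updated: d(AHU,EW)=27/2, d(AHU,LM)=85/8
iteration 5: select AHU,EW (d=27/2, Q=-327/8); attach at lengths (59/16, 157/16); label the merged cluster AEHUW
  updated: d(AEHUW,LM)=111/16
iteration 6: select AEHUW,LM (d=111/16); attach at lengths (111/32, 111/32); label the merged cluster AEHLMUW
final tree: (((A:259/16,(H:-89/10,U:109/10):173/16):59/16,(E:55/8,W:-47/8):157/16):111/32,(L:-5/3,M:38/3):111/32)
total length: 983/16

983/16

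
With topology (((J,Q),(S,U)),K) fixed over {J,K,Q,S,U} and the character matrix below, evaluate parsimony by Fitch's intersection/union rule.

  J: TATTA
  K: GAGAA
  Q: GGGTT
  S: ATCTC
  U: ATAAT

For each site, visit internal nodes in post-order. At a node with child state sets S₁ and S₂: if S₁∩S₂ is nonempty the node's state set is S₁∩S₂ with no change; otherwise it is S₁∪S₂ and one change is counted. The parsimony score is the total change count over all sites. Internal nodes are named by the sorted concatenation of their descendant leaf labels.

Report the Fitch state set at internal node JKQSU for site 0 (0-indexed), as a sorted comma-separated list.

[col 0] JQ: children J:{T}, Q:{G} ∪→ {G,T}; cost 1
[col 0] SU: children S:{A}, U:{A} ∩→ {A}; cost 0
[col 0] JQSU: children JQ:{G,T}, SU:{A} ∪→ {A,G,T}; cost 1
[col 0] JKQSU: children JQSU:{A,G,T}, K:{G} ∩→ {G}; cost 0
[col 1] JQ: children J:{A}, Q:{G} ∪→ {A,G}; cost 1
[col 1] SU: children S:{T}, U:{T} ∩→ {T}; cost 0
[col 1] JQSU: children JQ:{A,G}, SU:{T} ∪→ {A,G,T}; cost 1
[col 1] JKQSU: children JQSU:{A,G,T}, K:{A} ∩→ {A}; cost 0
[col 2] JQ: children J:{T}, Q:{G} ∪→ {G,T}; cost 1
[col 2] SU: children S:{C}, U:{A} ∪→ {A,C}; cost 1
[col 2] JQSU: children JQ:{G,T}, SU:{A,C} ∪→ {A,C,G,T}; cost 1
[col 2] JKQSU: children JQSU:{A,C,G,T}, K:{G} ∩→ {G}; cost 0
[col 3] JQ: children J:{T}, Q:{T} ∩→ {T}; cost 0
[col 3] SU: children S:{T}, U:{A} ∪→ {A,T}; cost 1
[col 3] JQSU: children JQ:{T}, SU:{A,T} ∩→ {T}; cost 0
[col 3] JKQSU: children JQSU:{T}, K:{A} ∪→ {A,T}; cost 1
[col 4] JQ: children J:{A}, Q:{T} ∪→ {A,T}; cost 1
[col 4] SU: children S:{C}, U:{T} ∪→ {C,T}; cost 1
[col 4] JQSU: children JQ:{A,T}, SU:{C,T} ∩→ {T}; cost 0
[col 4] JKQSU: children JQSU:{T}, K:{A} ∪→ {A,T}; cost 1
per-site changes: [2, 2, 3, 2, 3]; total = 12

G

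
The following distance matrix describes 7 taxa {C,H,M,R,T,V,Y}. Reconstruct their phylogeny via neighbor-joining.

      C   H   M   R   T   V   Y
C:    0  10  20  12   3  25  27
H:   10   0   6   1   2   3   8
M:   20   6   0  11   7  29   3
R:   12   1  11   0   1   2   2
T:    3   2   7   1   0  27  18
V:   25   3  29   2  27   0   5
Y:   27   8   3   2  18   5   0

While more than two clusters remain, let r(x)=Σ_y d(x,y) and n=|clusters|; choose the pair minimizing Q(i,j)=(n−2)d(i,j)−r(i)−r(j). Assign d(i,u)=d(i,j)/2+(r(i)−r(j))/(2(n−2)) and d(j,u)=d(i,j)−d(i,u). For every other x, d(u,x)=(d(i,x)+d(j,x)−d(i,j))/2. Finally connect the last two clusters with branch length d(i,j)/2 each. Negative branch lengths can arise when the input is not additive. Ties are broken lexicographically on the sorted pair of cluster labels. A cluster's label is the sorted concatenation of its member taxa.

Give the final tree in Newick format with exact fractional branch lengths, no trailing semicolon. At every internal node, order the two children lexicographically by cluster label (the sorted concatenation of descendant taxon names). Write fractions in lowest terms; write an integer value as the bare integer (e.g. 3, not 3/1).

step 1: merge (C,T) at d=3, Q=-140; branch lengths C→27/5, T→-12/5; new cluster CT
  updated: d(CT,H)=9/2, d(CT,M)=12, d(CT,R)=5, d(CT,V)=49/2, d(CT,Y)=21
step 2: merge (M,Y) at d=3, Q=-88; branch lengths M→17/4, Y→-5/4; new cluster MY
  updated: d(CT,MY)=15, d(H,MY)=11/2, d(MY,R)=5, d(MY,V)=31/2
step 3: merge (R,V) at d=2, Q=-52; branch lengths R→-13/3, V→19/3; new cluster RV
  updated: d(CT,RV)=55/4, d(H,RV)=1, d(MY,RV)=37/4
step 4: merge (CT,H) at d=9/2, Q=-141/4; branch lengths CT→125/16, H→-53/16; new cluster CHT
  updated: d(CHT,MY)=8, d(CHT,RV)=41/8
step 5: merge (CHT,MY) at d=8, Q=-179/8; branch lengths CHT→31/16, MY→97/16; new cluster CHMTY
  updated: d(CHMTY,RV)=51/16
step 6: merge (CHMTY,RV) at d=51/16; branch lengths CHMTY→51/32, RV→51/32; new cluster CHMRTVY
final tree: ((((C:27/5,T:-12/5):125/16,H:-53/16):31/16,(M:17/4,Y:-5/4):97/16):51/32,(R:-13/3,V:19/3):51/32)
total length: 379/16

((((C:27/5,T:-12/5):125/16,H:-53/16):31/16,(M:17/4,Y:-5/4):97/16):51/32,(R:-13/3,V:19/3):51/32)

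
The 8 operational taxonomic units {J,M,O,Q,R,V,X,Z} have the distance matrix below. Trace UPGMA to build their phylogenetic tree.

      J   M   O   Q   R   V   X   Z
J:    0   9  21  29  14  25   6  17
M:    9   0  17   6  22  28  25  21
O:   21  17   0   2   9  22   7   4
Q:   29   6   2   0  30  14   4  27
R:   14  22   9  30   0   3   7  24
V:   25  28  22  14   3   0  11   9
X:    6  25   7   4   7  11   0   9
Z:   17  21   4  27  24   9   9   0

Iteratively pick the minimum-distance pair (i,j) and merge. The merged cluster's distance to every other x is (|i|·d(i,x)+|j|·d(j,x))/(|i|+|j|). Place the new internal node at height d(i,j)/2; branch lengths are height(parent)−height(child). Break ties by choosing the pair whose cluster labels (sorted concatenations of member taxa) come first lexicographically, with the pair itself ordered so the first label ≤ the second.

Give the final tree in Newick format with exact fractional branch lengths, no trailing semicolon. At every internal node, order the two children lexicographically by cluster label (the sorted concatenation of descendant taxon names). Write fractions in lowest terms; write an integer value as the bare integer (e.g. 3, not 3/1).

((J:9/2,M:9/2):41/8,((((O:1,Q:1):7/4,X:11/4):47/12,Z:20/3):29/24,(R:3/2,V:3/2):51/8):7/4)

step 1: merge (O,Q) at d=2; branch lengths O→1, Q→1; new cluster OQ
  updated: d(J,OQ)=25, d(M,OQ)=23/2, d(OQ,R)=39/2, d(OQ,V)=18, d(OQ,X)=11/2, d(OQ,Z)=31/2
step 2: merge (R,V) at d=3; branch lengths R→3/2, V→3/2; new cluster RV
  updated: d(J,RV)=39/2, d(M,RV)=25, d(OQ,RV)=75/4, d(RV,X)=9, d(RV,Z)=33/2
step 3: merge (OQ,X) at d=11/2; branch lengths OQ→7/4, X→11/4; new cluster OQX
  updated: d(J,OQX)=56/3, d(M,OQX)=16, d(OQX,RV)=31/2, d(OQX,Z)=40/3
step 4: merge (J,M) at d=9; branch lengths J→9/2, M→9/2; new cluster JM
  updated: d(JM,OQX)=52/3, d(JM,RV)=89/4, d(JM,Z)=19
step 5: merge (OQX,Z) at d=40/3; branch lengths OQX→47/12, Z→20/3; new cluster OQXZ
  updated: d(JM,OQXZ)=71/4, d(OQXZ,RV)=63/4
step 6: merge (OQXZ,RV) at d=63/4; branch lengths OQXZ→29/24, RV→51/8; new cluster OQRVXZ
  updated: d(JM,OQRVXZ)=77/4
step 7: merge (JM,OQRVXZ) at d=77/4; branch lengths JM→41/8, OQRVXZ→7/4; new cluster JMOQRVXZ
final tree: ((J:9/2,M:9/2):41/8,((((O:1,Q:1):7/4,X:11/4):47/12,Z:20/3):29/24,(R:3/2,V:3/2):51/8):7/4)
total length: 1045/24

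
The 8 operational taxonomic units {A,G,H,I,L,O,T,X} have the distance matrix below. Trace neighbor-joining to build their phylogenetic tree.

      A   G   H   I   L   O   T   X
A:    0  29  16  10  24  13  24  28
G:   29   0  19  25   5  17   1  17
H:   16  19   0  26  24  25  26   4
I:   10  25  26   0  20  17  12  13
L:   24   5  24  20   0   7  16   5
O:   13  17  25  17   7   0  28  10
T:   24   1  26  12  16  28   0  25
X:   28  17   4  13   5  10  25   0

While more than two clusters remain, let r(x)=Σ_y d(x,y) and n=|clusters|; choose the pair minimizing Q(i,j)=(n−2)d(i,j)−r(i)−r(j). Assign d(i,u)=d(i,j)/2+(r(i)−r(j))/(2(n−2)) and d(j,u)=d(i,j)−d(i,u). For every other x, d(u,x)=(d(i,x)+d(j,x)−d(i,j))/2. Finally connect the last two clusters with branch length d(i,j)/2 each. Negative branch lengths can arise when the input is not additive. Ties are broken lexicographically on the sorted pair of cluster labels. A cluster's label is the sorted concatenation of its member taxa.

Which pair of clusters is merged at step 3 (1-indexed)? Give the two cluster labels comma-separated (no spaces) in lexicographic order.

A,I

1. join G+T (d=1, Q=-239) ⇒ GT; edges |G|=-13/12, |T|=25/12
  updated: d(A,GT)=26, d(GT,H)=22, d(GT,I)=18, d(GT,L)=10, d(GT,O)=22, d(GT,X)=41/2
2. join H+X (d=4, Q=-355/2) ⇒ HX; edges |H|=113/20, |X|=-33/20
  updated: d(A,HX)=20, d(GT,HX)=77/4, d(HX,I)=35/2, d(HX,L)=25/2, d(HX,O)=31/2
3. join A+I (d=10, Q=-271/2) ⇒ AI; edges |A|=101/16, |I|=59/16
  updated: d(AI,GT)=17, d(AI,HX)=55/4, d(AI,L)=17, d(AI,O)=10
4. join GT+L (d=10, Q=-339/4) ⇒ GLT; edges |GT|=69/8, |L|=11/8
  updated: d(AI,GLT)=12, d(GLT,HX)=87/8, d(GLT,O)=19/2
5. join AI+O (d=10, Q=-203/4) ⇒ AIO; edges |AI|=83/16, |O|=77/16
  updated: d(AIO,GLT)=23/4, d(AIO,HX)=77/8
6. join AIO+GLT (d=23/4, Q=-105/4) ⇒ AGILOT; edges |AIO|=9/4, |GLT|=7/2
  updated: d(AGILOT,HX)=59/8
7. join AGILOT+HX (d=59/8) ⇒ AGHILOTX; edges |AGILOT|=59/16, |HX|=59/16
final tree: ((((A:101/16,I:59/16):83/16,O:77/16):9/4,((G:-13/12,T:25/12):69/8,L:11/8):7/2):59/16,(H:113/20,X:-33/20):59/16)
total length: 385/8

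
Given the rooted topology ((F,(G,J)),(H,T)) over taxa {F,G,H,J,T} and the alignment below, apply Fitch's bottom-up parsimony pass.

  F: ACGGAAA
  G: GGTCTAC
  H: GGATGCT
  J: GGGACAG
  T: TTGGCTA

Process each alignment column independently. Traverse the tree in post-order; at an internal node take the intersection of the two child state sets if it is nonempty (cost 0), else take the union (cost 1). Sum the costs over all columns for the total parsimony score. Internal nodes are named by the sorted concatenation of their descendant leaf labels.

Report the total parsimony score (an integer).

17

site 0, node GJ: G={G} ∩ J={G} → {G} (+0)
site 0, node FGJ: F={A} ∪ GJ={G} → {A,G} (+1)
site 0, node HT: H={G} ∪ T={T} → {G,T} (+1)
site 0, node FGHJT: FGJ={A,G} ∩ HT={G,T} → {G} (+0)
site 1, node GJ: G={G} ∩ J={G} → {G} (+0)
site 1, node FGJ: F={C} ∪ GJ={G} → {C,G} (+1)
site 1, node HT: H={G} ∪ T={T} → {G,T} (+1)
site 1, node FGHJT: FGJ={C,G} ∩ HT={G,T} → {G} (+0)
site 2, node GJ: G={T} ∪ J={G} → {G,T} (+1)
site 2, node FGJ: F={G} ∩ GJ={G,T} → {G} (+0)
site 2, node HT: H={A} ∪ T={G} → {A,G} (+1)
site 2, node FGHJT: FGJ={G} ∩ HT={A,G} → {G} (+0)
site 3, node GJ: G={C} ∪ J={A} → {A,C} (+1)
site 3, node FGJ: F={G} ∪ GJ={A,C} → {A,C,G} (+1)
site 3, node HT: H={T} ∪ T={G} → {G,T} (+1)
site 3, node FGHJT: FGJ={A,C,G} ∩ HT={G,T} → {G} (+0)
site 4, node GJ: G={T} ∪ J={C} → {C,T} (+1)
site 4, node FGJ: F={A} ∪ GJ={C,T} → {A,C,T} (+1)
site 4, node HT: H={G} ∪ T={C} → {C,G} (+1)
site 4, node FGHJT: FGJ={A,C,T} ∩ HT={C,G} → {C} (+0)
site 5, node GJ: G={A} ∩ J={A} → {A} (+0)
site 5, node FGJ: F={A} ∩ GJ={A} → {A} (+0)
site 5, node HT: H={C} ∪ T={T} → {C,T} (+1)
site 5, node FGHJT: FGJ={A} ∪ HT={C,T} → {A,C,T} (+1)
site 6, node GJ: G={C} ∪ J={G} → {C,G} (+1)
site 6, node FGJ: F={A} ∪ GJ={C,G} → {A,C,G} (+1)
site 6, node HT: H={T} ∪ T={A} → {A,T} (+1)
site 6, node FGHJT: FGJ={A,C,G} ∩ HT={A,T} → {A} (+0)
per-site changes: [2, 2, 2, 3, 3, 2, 3]; total = 17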